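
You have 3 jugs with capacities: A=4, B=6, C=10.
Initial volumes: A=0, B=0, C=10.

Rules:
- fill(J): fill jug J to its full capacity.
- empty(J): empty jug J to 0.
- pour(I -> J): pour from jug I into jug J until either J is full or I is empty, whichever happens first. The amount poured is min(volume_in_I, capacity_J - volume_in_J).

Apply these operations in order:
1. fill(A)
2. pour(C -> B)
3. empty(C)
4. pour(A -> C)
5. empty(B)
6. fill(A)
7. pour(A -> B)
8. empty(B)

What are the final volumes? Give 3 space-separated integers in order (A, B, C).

Step 1: fill(A) -> (A=4 B=0 C=10)
Step 2: pour(C -> B) -> (A=4 B=6 C=4)
Step 3: empty(C) -> (A=4 B=6 C=0)
Step 4: pour(A -> C) -> (A=0 B=6 C=4)
Step 5: empty(B) -> (A=0 B=0 C=4)
Step 6: fill(A) -> (A=4 B=0 C=4)
Step 7: pour(A -> B) -> (A=0 B=4 C=4)
Step 8: empty(B) -> (A=0 B=0 C=4)

Answer: 0 0 4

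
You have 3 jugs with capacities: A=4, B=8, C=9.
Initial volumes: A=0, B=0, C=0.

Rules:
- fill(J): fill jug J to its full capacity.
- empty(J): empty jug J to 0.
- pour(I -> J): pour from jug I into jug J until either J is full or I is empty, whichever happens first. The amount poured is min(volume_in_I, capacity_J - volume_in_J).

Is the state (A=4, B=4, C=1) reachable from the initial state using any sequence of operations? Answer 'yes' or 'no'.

Answer: yes

Derivation:
BFS from (A=0, B=0, C=0):
  1. fill(C) -> (A=0 B=0 C=9)
  2. pour(C -> B) -> (A=0 B=8 C=1)
  3. pour(B -> A) -> (A=4 B=4 C=1)
Target reached → yes.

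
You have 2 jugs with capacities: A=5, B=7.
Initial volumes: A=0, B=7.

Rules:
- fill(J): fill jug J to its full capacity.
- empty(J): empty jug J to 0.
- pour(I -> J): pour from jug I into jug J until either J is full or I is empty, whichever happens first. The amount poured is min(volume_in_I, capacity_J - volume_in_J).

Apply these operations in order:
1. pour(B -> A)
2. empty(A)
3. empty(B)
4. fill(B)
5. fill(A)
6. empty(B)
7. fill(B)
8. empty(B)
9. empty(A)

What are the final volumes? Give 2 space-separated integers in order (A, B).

Step 1: pour(B -> A) -> (A=5 B=2)
Step 2: empty(A) -> (A=0 B=2)
Step 3: empty(B) -> (A=0 B=0)
Step 4: fill(B) -> (A=0 B=7)
Step 5: fill(A) -> (A=5 B=7)
Step 6: empty(B) -> (A=5 B=0)
Step 7: fill(B) -> (A=5 B=7)
Step 8: empty(B) -> (A=5 B=0)
Step 9: empty(A) -> (A=0 B=0)

Answer: 0 0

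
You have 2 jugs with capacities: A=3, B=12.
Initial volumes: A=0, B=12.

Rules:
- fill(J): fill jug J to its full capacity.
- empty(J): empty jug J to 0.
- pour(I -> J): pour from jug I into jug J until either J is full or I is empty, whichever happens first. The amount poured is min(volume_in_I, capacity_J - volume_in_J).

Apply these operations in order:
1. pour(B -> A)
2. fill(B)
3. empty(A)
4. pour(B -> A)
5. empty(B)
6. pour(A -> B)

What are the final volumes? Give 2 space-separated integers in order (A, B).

Step 1: pour(B -> A) -> (A=3 B=9)
Step 2: fill(B) -> (A=3 B=12)
Step 3: empty(A) -> (A=0 B=12)
Step 4: pour(B -> A) -> (A=3 B=9)
Step 5: empty(B) -> (A=3 B=0)
Step 6: pour(A -> B) -> (A=0 B=3)

Answer: 0 3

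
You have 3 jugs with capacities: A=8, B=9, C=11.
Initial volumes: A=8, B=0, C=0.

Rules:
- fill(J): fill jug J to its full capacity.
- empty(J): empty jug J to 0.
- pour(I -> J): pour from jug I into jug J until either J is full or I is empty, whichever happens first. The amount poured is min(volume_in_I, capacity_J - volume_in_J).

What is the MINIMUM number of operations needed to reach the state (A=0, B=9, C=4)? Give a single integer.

BFS from (A=8, B=0, C=0). One shortest path:
  1. empty(A) -> (A=0 B=0 C=0)
  2. fill(C) -> (A=0 B=0 C=11)
  3. pour(C -> B) -> (A=0 B=9 C=2)
  4. empty(B) -> (A=0 B=0 C=2)
  5. pour(C -> B) -> (A=0 B=2 C=0)
  6. fill(C) -> (A=0 B=2 C=11)
  7. pour(C -> B) -> (A=0 B=9 C=4)
Reached target in 7 moves.

Answer: 7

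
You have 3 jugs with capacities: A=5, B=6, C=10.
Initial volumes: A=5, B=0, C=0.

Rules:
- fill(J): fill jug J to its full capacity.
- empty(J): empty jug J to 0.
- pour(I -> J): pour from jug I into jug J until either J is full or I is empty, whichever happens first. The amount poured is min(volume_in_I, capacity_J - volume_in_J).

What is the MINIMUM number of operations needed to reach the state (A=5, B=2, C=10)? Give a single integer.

Answer: 4

Derivation:
BFS from (A=5, B=0, C=0). One shortest path:
  1. fill(B) -> (A=5 B=6 C=0)
  2. pour(B -> C) -> (A=5 B=0 C=6)
  3. fill(B) -> (A=5 B=6 C=6)
  4. pour(B -> C) -> (A=5 B=2 C=10)
Reached target in 4 moves.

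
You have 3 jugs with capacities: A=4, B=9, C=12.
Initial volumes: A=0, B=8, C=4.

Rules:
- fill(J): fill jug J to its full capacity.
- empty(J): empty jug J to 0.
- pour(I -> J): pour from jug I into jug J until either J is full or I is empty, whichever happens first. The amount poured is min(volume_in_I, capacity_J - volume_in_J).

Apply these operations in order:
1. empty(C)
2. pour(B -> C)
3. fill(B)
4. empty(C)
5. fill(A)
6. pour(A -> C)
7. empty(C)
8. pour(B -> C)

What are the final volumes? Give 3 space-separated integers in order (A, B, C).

Answer: 0 0 9

Derivation:
Step 1: empty(C) -> (A=0 B=8 C=0)
Step 2: pour(B -> C) -> (A=0 B=0 C=8)
Step 3: fill(B) -> (A=0 B=9 C=8)
Step 4: empty(C) -> (A=0 B=9 C=0)
Step 5: fill(A) -> (A=4 B=9 C=0)
Step 6: pour(A -> C) -> (A=0 B=9 C=4)
Step 7: empty(C) -> (A=0 B=9 C=0)
Step 8: pour(B -> C) -> (A=0 B=0 C=9)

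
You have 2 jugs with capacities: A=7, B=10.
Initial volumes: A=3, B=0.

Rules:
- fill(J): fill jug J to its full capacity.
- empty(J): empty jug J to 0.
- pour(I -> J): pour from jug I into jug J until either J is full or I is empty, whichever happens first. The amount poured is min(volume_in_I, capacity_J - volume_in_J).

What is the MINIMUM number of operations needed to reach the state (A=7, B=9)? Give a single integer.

BFS from (A=3, B=0). One shortest path:
  1. fill(B) -> (A=3 B=10)
  2. pour(B -> A) -> (A=7 B=6)
  3. empty(A) -> (A=0 B=6)
  4. pour(B -> A) -> (A=6 B=0)
  5. fill(B) -> (A=6 B=10)
  6. pour(B -> A) -> (A=7 B=9)
Reached target in 6 moves.

Answer: 6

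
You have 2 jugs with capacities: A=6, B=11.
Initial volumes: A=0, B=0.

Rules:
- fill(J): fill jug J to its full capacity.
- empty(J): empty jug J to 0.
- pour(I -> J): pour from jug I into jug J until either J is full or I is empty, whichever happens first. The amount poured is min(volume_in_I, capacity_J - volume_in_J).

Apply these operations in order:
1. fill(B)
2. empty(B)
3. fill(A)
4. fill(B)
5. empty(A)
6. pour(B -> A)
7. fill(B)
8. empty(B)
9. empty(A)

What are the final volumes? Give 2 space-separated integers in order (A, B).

Answer: 0 0

Derivation:
Step 1: fill(B) -> (A=0 B=11)
Step 2: empty(B) -> (A=0 B=0)
Step 3: fill(A) -> (A=6 B=0)
Step 4: fill(B) -> (A=6 B=11)
Step 5: empty(A) -> (A=0 B=11)
Step 6: pour(B -> A) -> (A=6 B=5)
Step 7: fill(B) -> (A=6 B=11)
Step 8: empty(B) -> (A=6 B=0)
Step 9: empty(A) -> (A=0 B=0)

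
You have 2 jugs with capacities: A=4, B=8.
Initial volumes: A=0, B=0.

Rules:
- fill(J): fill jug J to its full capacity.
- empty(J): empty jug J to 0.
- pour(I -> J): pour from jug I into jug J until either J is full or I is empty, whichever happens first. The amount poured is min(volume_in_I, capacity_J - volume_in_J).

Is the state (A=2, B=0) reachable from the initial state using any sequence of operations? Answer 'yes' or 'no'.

BFS explored all 6 reachable states.
Reachable set includes: (0,0), (0,4), (0,8), (4,0), (4,4), (4,8)
Target (A=2, B=0) not in reachable set → no.

Answer: no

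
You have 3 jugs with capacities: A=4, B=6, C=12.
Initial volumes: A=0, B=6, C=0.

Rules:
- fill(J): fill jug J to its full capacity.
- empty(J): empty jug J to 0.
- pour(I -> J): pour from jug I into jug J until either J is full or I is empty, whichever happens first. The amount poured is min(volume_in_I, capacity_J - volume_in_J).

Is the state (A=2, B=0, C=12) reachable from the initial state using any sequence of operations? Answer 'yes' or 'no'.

BFS from (A=0, B=6, C=0):
  1. fill(C) -> (A=0 B=6 C=12)
  2. pour(B -> A) -> (A=4 B=2 C=12)
  3. empty(A) -> (A=0 B=2 C=12)
  4. pour(B -> A) -> (A=2 B=0 C=12)
Target reached → yes.

Answer: yes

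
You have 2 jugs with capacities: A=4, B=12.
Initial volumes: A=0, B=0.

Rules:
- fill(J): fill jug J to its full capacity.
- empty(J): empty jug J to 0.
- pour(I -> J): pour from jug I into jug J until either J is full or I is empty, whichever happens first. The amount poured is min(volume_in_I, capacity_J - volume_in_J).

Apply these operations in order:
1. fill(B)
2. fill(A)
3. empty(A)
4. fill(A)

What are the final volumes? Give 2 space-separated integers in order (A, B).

Step 1: fill(B) -> (A=0 B=12)
Step 2: fill(A) -> (A=4 B=12)
Step 3: empty(A) -> (A=0 B=12)
Step 4: fill(A) -> (A=4 B=12)

Answer: 4 12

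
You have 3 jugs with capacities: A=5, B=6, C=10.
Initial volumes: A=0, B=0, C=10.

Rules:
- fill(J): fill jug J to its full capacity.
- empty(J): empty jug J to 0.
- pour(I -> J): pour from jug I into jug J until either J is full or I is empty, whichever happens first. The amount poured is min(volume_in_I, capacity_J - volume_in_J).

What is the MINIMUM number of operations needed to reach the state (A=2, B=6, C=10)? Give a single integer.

Answer: 7

Derivation:
BFS from (A=0, B=0, C=10). One shortest path:
  1. fill(B) -> (A=0 B=6 C=10)
  2. empty(C) -> (A=0 B=6 C=0)
  3. pour(B -> C) -> (A=0 B=0 C=6)
  4. fill(B) -> (A=0 B=6 C=6)
  5. pour(B -> C) -> (A=0 B=2 C=10)
  6. pour(B -> A) -> (A=2 B=0 C=10)
  7. fill(B) -> (A=2 B=6 C=10)
Reached target in 7 moves.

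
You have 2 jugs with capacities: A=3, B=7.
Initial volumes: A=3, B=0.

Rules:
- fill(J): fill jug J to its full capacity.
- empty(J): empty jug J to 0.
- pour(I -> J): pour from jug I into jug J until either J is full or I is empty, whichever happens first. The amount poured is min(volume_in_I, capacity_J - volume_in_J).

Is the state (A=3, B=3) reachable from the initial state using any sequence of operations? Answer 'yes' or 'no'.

Answer: yes

Derivation:
BFS from (A=3, B=0):
  1. pour(A -> B) -> (A=0 B=3)
  2. fill(A) -> (A=3 B=3)
Target reached → yes.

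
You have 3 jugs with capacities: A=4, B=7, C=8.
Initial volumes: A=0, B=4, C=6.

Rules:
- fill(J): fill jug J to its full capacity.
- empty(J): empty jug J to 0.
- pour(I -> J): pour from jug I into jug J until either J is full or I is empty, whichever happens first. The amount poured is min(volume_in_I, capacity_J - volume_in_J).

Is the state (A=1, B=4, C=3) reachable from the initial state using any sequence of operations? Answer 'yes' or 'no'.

BFS explored all 234 reachable states.
Reachable set includes: (0,0,0), (0,0,1), (0,0,2), (0,0,3), (0,0,4), (0,0,5), (0,0,6), (0,0,7), (0,0,8), (0,1,0), (0,1,1), (0,1,2) ...
Target (A=1, B=4, C=3) not in reachable set → no.

Answer: no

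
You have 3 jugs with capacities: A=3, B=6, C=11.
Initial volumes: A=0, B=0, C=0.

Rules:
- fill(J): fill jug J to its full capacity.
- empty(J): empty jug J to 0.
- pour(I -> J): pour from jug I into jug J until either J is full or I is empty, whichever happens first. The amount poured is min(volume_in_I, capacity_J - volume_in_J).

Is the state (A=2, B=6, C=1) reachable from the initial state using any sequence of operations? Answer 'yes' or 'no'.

Answer: yes

Derivation:
BFS from (A=0, B=0, C=0):
  1. fill(B) -> (A=0 B=6 C=0)
  2. pour(B -> C) -> (A=0 B=0 C=6)
  3. fill(B) -> (A=0 B=6 C=6)
  4. pour(B -> C) -> (A=0 B=1 C=11)
  5. pour(B -> A) -> (A=1 B=0 C=11)
  6. pour(C -> B) -> (A=1 B=6 C=5)
  7. empty(B) -> (A=1 B=0 C=5)
  8. pour(C -> B) -> (A=1 B=5 C=0)
  9. pour(A -> C) -> (A=0 B=5 C=1)
  10. fill(A) -> (A=3 B=5 C=1)
  11. pour(A -> B) -> (A=2 B=6 C=1)
Target reached → yes.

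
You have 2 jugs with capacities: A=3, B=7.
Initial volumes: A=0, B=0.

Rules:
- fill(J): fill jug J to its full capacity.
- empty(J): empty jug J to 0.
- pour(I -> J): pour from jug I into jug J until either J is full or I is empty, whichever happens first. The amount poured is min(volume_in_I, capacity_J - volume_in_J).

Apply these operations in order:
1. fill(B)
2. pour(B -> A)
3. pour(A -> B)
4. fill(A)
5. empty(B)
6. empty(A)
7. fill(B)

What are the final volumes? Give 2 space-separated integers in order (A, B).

Step 1: fill(B) -> (A=0 B=7)
Step 2: pour(B -> A) -> (A=3 B=4)
Step 3: pour(A -> B) -> (A=0 B=7)
Step 4: fill(A) -> (A=3 B=7)
Step 5: empty(B) -> (A=3 B=0)
Step 6: empty(A) -> (A=0 B=0)
Step 7: fill(B) -> (A=0 B=7)

Answer: 0 7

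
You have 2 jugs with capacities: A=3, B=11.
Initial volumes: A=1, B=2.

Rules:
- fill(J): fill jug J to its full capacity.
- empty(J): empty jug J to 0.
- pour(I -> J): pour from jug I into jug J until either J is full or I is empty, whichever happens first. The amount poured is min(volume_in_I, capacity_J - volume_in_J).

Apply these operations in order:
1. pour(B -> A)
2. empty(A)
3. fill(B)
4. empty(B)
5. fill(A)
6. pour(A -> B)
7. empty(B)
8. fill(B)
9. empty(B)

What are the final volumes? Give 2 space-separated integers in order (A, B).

Answer: 0 0

Derivation:
Step 1: pour(B -> A) -> (A=3 B=0)
Step 2: empty(A) -> (A=0 B=0)
Step 3: fill(B) -> (A=0 B=11)
Step 4: empty(B) -> (A=0 B=0)
Step 5: fill(A) -> (A=3 B=0)
Step 6: pour(A -> B) -> (A=0 B=3)
Step 7: empty(B) -> (A=0 B=0)
Step 8: fill(B) -> (A=0 B=11)
Step 9: empty(B) -> (A=0 B=0)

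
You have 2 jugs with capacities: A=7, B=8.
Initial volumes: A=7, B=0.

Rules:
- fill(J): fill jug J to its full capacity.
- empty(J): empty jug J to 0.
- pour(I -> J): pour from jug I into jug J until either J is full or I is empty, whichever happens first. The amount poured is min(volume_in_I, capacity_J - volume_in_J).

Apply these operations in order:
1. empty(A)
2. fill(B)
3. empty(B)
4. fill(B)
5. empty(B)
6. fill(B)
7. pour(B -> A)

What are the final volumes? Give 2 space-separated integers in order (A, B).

Answer: 7 1

Derivation:
Step 1: empty(A) -> (A=0 B=0)
Step 2: fill(B) -> (A=0 B=8)
Step 3: empty(B) -> (A=0 B=0)
Step 4: fill(B) -> (A=0 B=8)
Step 5: empty(B) -> (A=0 B=0)
Step 6: fill(B) -> (A=0 B=8)
Step 7: pour(B -> A) -> (A=7 B=1)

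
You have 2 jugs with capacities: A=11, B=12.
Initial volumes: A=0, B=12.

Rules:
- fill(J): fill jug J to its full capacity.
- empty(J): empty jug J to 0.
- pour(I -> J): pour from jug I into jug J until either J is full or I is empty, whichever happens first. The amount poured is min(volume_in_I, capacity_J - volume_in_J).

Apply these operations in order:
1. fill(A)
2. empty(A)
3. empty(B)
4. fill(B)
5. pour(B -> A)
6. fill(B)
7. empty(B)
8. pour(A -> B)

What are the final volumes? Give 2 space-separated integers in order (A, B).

Answer: 0 11

Derivation:
Step 1: fill(A) -> (A=11 B=12)
Step 2: empty(A) -> (A=0 B=12)
Step 3: empty(B) -> (A=0 B=0)
Step 4: fill(B) -> (A=0 B=12)
Step 5: pour(B -> A) -> (A=11 B=1)
Step 6: fill(B) -> (A=11 B=12)
Step 7: empty(B) -> (A=11 B=0)
Step 8: pour(A -> B) -> (A=0 B=11)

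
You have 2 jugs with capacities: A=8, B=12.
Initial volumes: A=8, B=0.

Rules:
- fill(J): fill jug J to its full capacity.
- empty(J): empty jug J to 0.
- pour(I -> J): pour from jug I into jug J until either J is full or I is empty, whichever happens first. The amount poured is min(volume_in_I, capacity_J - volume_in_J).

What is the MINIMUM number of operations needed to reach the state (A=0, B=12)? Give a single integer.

Answer: 2

Derivation:
BFS from (A=8, B=0). One shortest path:
  1. empty(A) -> (A=0 B=0)
  2. fill(B) -> (A=0 B=12)
Reached target in 2 moves.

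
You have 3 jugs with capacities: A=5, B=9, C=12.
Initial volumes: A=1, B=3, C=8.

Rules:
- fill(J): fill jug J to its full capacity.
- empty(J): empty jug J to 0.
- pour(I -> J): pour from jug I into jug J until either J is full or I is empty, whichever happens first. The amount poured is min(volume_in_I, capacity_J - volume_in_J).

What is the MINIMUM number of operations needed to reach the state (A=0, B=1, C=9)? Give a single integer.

BFS from (A=1, B=3, C=8). One shortest path:
  1. fill(B) -> (A=1 B=9 C=8)
  2. empty(C) -> (A=1 B=9 C=0)
  3. pour(B -> C) -> (A=1 B=0 C=9)
  4. pour(A -> B) -> (A=0 B=1 C=9)
Reached target in 4 moves.

Answer: 4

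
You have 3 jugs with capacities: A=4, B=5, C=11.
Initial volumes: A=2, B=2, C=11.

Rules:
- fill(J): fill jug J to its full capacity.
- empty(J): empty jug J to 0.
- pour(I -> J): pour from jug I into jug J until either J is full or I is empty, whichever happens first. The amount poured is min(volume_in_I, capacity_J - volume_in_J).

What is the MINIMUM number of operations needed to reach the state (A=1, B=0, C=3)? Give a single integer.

Answer: 5

Derivation:
BFS from (A=2, B=2, C=11). One shortest path:
  1. pour(C -> A) -> (A=4 B=2 C=9)
  2. pour(A -> B) -> (A=1 B=5 C=9)
  3. pour(B -> C) -> (A=1 B=3 C=11)
  4. empty(C) -> (A=1 B=3 C=0)
  5. pour(B -> C) -> (A=1 B=0 C=3)
Reached target in 5 moves.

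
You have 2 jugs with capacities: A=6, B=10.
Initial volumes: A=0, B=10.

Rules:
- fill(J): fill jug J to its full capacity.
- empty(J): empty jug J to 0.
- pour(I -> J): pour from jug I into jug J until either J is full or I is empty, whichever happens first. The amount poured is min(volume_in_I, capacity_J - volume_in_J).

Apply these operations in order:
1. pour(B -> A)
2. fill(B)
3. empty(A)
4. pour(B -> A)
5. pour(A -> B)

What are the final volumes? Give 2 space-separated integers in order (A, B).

Answer: 0 10

Derivation:
Step 1: pour(B -> A) -> (A=6 B=4)
Step 2: fill(B) -> (A=6 B=10)
Step 3: empty(A) -> (A=0 B=10)
Step 4: pour(B -> A) -> (A=6 B=4)
Step 5: pour(A -> B) -> (A=0 B=10)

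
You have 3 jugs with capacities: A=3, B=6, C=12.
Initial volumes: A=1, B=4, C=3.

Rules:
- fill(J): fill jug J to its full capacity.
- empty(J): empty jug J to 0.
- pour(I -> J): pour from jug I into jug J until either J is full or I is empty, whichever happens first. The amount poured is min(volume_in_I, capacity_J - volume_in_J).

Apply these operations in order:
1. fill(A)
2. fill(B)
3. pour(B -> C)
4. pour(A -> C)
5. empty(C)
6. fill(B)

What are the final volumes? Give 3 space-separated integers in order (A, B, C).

Step 1: fill(A) -> (A=3 B=4 C=3)
Step 2: fill(B) -> (A=3 B=6 C=3)
Step 3: pour(B -> C) -> (A=3 B=0 C=9)
Step 4: pour(A -> C) -> (A=0 B=0 C=12)
Step 5: empty(C) -> (A=0 B=0 C=0)
Step 6: fill(B) -> (A=0 B=6 C=0)

Answer: 0 6 0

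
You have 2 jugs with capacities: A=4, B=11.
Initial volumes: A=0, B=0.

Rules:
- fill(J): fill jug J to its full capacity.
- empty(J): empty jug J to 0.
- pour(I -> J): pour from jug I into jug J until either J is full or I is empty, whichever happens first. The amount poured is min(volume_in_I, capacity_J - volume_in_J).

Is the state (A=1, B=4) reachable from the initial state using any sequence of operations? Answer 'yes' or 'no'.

Answer: no

Derivation:
BFS explored all 30 reachable states.
Reachable set includes: (0,0), (0,1), (0,2), (0,3), (0,4), (0,5), (0,6), (0,7), (0,8), (0,9), (0,10), (0,11) ...
Target (A=1, B=4) not in reachable set → no.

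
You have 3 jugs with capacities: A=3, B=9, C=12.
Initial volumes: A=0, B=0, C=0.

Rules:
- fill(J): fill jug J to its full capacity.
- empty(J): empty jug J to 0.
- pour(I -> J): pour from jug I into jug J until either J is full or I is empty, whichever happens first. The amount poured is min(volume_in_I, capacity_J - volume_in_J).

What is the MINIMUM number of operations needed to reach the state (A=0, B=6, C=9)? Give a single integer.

BFS from (A=0, B=0, C=0). One shortest path:
  1. fill(A) -> (A=3 B=0 C=0)
  2. fill(C) -> (A=3 B=0 C=12)
  3. pour(A -> B) -> (A=0 B=3 C=12)
  4. pour(C -> A) -> (A=3 B=3 C=9)
  5. pour(A -> B) -> (A=0 B=6 C=9)
Reached target in 5 moves.

Answer: 5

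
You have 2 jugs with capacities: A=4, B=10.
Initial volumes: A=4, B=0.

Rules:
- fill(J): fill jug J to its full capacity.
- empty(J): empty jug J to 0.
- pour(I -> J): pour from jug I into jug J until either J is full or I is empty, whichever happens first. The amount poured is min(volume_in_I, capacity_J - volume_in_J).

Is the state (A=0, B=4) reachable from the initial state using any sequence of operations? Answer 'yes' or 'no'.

Answer: yes

Derivation:
BFS from (A=4, B=0):
  1. pour(A -> B) -> (A=0 B=4)
Target reached → yes.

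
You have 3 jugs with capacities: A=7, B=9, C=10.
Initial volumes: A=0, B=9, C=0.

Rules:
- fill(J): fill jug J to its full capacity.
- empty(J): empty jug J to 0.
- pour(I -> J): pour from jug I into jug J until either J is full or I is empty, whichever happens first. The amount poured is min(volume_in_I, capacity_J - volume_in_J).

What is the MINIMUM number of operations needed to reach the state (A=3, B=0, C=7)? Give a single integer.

BFS from (A=0, B=9, C=0). One shortest path:
  1. empty(B) -> (A=0 B=0 C=0)
  2. fill(C) -> (A=0 B=0 C=10)
  3. pour(C -> A) -> (A=7 B=0 C=3)
  4. pour(A -> B) -> (A=0 B=7 C=3)
  5. pour(C -> A) -> (A=3 B=7 C=0)
  6. pour(B -> C) -> (A=3 B=0 C=7)
Reached target in 6 moves.

Answer: 6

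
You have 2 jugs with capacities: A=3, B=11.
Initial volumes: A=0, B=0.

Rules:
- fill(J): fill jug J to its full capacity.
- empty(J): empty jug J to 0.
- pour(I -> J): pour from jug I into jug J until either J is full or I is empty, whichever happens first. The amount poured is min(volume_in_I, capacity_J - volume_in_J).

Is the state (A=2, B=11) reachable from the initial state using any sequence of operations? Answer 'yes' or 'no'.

Answer: yes

Derivation:
BFS from (A=0, B=0):
  1. fill(B) -> (A=0 B=11)
  2. pour(B -> A) -> (A=3 B=8)
  3. empty(A) -> (A=0 B=8)
  4. pour(B -> A) -> (A=3 B=5)
  5. empty(A) -> (A=0 B=5)
  6. pour(B -> A) -> (A=3 B=2)
  7. empty(A) -> (A=0 B=2)
  8. pour(B -> A) -> (A=2 B=0)
  9. fill(B) -> (A=2 B=11)
Target reached → yes.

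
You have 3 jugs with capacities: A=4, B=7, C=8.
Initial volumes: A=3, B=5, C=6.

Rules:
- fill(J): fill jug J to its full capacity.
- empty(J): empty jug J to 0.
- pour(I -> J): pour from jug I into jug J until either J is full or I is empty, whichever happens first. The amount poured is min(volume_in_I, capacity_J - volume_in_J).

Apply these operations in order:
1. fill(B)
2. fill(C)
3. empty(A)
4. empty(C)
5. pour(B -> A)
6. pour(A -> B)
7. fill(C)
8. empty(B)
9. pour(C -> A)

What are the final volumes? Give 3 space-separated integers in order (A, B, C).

Step 1: fill(B) -> (A=3 B=7 C=6)
Step 2: fill(C) -> (A=3 B=7 C=8)
Step 3: empty(A) -> (A=0 B=7 C=8)
Step 4: empty(C) -> (A=0 B=7 C=0)
Step 5: pour(B -> A) -> (A=4 B=3 C=0)
Step 6: pour(A -> B) -> (A=0 B=7 C=0)
Step 7: fill(C) -> (A=0 B=7 C=8)
Step 8: empty(B) -> (A=0 B=0 C=8)
Step 9: pour(C -> A) -> (A=4 B=0 C=4)

Answer: 4 0 4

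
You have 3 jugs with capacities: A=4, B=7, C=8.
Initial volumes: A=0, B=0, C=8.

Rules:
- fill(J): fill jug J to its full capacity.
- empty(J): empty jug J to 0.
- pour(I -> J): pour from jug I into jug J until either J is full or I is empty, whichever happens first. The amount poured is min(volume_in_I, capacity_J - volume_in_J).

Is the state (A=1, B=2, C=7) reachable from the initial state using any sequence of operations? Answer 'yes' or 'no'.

Answer: no

Derivation:
BFS explored all 234 reachable states.
Reachable set includes: (0,0,0), (0,0,1), (0,0,2), (0,0,3), (0,0,4), (0,0,5), (0,0,6), (0,0,7), (0,0,8), (0,1,0), (0,1,1), (0,1,2) ...
Target (A=1, B=2, C=7) not in reachable set → no.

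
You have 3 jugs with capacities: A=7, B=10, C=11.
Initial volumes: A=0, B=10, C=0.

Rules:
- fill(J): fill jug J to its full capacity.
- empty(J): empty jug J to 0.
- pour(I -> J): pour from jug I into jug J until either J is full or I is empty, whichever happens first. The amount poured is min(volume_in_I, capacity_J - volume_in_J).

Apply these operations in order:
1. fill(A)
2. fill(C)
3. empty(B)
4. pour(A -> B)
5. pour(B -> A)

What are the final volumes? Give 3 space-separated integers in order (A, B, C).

Answer: 7 0 11

Derivation:
Step 1: fill(A) -> (A=7 B=10 C=0)
Step 2: fill(C) -> (A=7 B=10 C=11)
Step 3: empty(B) -> (A=7 B=0 C=11)
Step 4: pour(A -> B) -> (A=0 B=7 C=11)
Step 5: pour(B -> A) -> (A=7 B=0 C=11)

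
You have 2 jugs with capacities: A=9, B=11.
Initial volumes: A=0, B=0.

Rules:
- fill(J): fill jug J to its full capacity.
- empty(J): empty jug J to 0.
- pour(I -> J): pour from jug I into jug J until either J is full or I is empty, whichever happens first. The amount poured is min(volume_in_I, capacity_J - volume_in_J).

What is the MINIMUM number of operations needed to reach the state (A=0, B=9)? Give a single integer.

BFS from (A=0, B=0). One shortest path:
  1. fill(A) -> (A=9 B=0)
  2. pour(A -> B) -> (A=0 B=9)
Reached target in 2 moves.

Answer: 2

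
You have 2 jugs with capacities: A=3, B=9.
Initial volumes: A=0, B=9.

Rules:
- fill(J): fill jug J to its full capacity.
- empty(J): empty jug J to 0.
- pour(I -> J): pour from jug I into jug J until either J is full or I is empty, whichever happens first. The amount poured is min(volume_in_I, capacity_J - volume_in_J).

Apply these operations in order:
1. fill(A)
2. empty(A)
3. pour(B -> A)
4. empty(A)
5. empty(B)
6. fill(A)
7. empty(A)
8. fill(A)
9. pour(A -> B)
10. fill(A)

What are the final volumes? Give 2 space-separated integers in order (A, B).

Step 1: fill(A) -> (A=3 B=9)
Step 2: empty(A) -> (A=0 B=9)
Step 3: pour(B -> A) -> (A=3 B=6)
Step 4: empty(A) -> (A=0 B=6)
Step 5: empty(B) -> (A=0 B=0)
Step 6: fill(A) -> (A=3 B=0)
Step 7: empty(A) -> (A=0 B=0)
Step 8: fill(A) -> (A=3 B=0)
Step 9: pour(A -> B) -> (A=0 B=3)
Step 10: fill(A) -> (A=3 B=3)

Answer: 3 3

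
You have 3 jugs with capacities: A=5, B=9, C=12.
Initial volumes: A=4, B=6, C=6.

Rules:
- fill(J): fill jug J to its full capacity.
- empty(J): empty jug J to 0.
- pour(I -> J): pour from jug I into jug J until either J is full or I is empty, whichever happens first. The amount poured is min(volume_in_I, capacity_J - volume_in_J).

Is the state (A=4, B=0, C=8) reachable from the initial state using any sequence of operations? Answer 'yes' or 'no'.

Answer: yes

Derivation:
BFS from (A=4, B=6, C=6):
  1. empty(A) -> (A=0 B=6 C=6)
  2. pour(C -> B) -> (A=0 B=9 C=3)
  3. pour(B -> A) -> (A=5 B=4 C=3)
  4. pour(A -> C) -> (A=0 B=4 C=8)
  5. pour(B -> A) -> (A=4 B=0 C=8)
Target reached → yes.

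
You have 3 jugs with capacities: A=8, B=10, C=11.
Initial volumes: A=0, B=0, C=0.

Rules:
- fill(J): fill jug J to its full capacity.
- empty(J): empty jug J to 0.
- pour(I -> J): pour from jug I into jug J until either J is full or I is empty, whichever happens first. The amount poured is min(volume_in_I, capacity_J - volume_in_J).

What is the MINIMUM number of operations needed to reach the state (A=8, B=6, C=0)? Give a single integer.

BFS from (A=0, B=0, C=0). One shortest path:
  1. fill(A) -> (A=8 B=0 C=0)
  2. pour(A -> B) -> (A=0 B=8 C=0)
  3. fill(A) -> (A=8 B=8 C=0)
  4. pour(A -> B) -> (A=6 B=10 C=0)
  5. empty(B) -> (A=6 B=0 C=0)
  6. pour(A -> B) -> (A=0 B=6 C=0)
  7. fill(A) -> (A=8 B=6 C=0)
Reached target in 7 moves.

Answer: 7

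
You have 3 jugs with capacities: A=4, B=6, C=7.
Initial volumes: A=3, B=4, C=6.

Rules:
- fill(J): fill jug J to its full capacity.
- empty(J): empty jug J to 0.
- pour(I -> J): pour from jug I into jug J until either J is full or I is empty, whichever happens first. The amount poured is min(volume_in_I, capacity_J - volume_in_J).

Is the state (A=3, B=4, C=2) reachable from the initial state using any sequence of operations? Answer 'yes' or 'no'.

BFS explored all 191 reachable states.
Reachable set includes: (0,0,0), (0,0,1), (0,0,2), (0,0,3), (0,0,4), (0,0,5), (0,0,6), (0,0,7), (0,1,0), (0,1,1), (0,1,2), (0,1,3) ...
Target (A=3, B=4, C=2) not in reachable set → no.

Answer: no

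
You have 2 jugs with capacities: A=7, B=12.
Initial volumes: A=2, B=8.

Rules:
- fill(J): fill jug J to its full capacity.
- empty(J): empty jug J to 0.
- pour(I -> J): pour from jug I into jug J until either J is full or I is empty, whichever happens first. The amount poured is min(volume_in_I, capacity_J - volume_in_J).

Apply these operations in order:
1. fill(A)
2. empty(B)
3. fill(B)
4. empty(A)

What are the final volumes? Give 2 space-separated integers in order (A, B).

Answer: 0 12

Derivation:
Step 1: fill(A) -> (A=7 B=8)
Step 2: empty(B) -> (A=7 B=0)
Step 3: fill(B) -> (A=7 B=12)
Step 4: empty(A) -> (A=0 B=12)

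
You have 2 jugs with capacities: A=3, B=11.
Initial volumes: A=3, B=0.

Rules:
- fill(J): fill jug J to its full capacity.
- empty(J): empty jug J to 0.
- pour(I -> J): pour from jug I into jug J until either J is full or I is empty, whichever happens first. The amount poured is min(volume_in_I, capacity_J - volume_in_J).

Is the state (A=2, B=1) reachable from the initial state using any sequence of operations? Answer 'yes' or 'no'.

Answer: no

Derivation:
BFS explored all 28 reachable states.
Reachable set includes: (0,0), (0,1), (0,2), (0,3), (0,4), (0,5), (0,6), (0,7), (0,8), (0,9), (0,10), (0,11) ...
Target (A=2, B=1) not in reachable set → no.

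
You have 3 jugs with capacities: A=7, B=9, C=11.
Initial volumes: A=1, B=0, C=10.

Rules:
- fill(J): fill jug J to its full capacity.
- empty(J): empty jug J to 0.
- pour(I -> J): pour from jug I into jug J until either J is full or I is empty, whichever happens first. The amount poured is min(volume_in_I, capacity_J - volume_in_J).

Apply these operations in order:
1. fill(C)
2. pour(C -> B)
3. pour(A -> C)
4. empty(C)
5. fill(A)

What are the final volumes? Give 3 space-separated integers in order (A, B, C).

Step 1: fill(C) -> (A=1 B=0 C=11)
Step 2: pour(C -> B) -> (A=1 B=9 C=2)
Step 3: pour(A -> C) -> (A=0 B=9 C=3)
Step 4: empty(C) -> (A=0 B=9 C=0)
Step 5: fill(A) -> (A=7 B=9 C=0)

Answer: 7 9 0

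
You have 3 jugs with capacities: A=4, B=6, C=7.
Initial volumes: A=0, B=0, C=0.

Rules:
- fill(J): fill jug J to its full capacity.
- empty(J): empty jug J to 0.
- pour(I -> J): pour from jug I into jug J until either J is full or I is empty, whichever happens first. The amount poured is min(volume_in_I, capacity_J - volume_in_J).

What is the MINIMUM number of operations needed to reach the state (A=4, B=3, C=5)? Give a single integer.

BFS from (A=0, B=0, C=0). One shortest path:
  1. fill(B) -> (A=0 B=6 C=0)
  2. pour(B -> A) -> (A=4 B=2 C=0)
  3. pour(A -> C) -> (A=0 B=2 C=4)
  4. pour(B -> A) -> (A=2 B=0 C=4)
  5. fill(B) -> (A=2 B=6 C=4)
  6. pour(B -> C) -> (A=2 B=3 C=7)
  7. pour(C -> A) -> (A=4 B=3 C=5)
Reached target in 7 moves.

Answer: 7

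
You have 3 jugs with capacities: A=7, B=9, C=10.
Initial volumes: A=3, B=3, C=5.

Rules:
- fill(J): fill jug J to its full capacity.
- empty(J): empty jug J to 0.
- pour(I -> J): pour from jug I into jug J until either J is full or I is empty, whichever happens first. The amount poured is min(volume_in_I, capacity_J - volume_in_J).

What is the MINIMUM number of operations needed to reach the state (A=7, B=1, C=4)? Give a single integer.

Answer: 6

Derivation:
BFS from (A=3, B=3, C=5). One shortest path:
  1. pour(C -> A) -> (A=7 B=3 C=1)
  2. pour(A -> B) -> (A=1 B=9 C=1)
  3. empty(B) -> (A=1 B=0 C=1)
  4. pour(C -> B) -> (A=1 B=1 C=0)
  5. fill(C) -> (A=1 B=1 C=10)
  6. pour(C -> A) -> (A=7 B=1 C=4)
Reached target in 6 moves.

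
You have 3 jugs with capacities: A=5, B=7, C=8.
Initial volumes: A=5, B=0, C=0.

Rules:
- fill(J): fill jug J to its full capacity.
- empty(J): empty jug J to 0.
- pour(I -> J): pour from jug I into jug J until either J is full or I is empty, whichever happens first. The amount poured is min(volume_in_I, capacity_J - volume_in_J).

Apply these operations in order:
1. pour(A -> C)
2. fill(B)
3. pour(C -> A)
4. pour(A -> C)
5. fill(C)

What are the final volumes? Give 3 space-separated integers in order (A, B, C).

Answer: 0 7 8

Derivation:
Step 1: pour(A -> C) -> (A=0 B=0 C=5)
Step 2: fill(B) -> (A=0 B=7 C=5)
Step 3: pour(C -> A) -> (A=5 B=7 C=0)
Step 4: pour(A -> C) -> (A=0 B=7 C=5)
Step 5: fill(C) -> (A=0 B=7 C=8)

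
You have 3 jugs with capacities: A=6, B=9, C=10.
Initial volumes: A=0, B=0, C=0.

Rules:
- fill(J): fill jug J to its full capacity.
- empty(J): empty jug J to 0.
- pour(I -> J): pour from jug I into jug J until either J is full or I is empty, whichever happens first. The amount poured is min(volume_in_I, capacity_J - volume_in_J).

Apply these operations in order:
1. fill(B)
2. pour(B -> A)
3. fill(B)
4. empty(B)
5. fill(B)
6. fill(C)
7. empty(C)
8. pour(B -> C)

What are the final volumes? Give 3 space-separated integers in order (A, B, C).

Answer: 6 0 9

Derivation:
Step 1: fill(B) -> (A=0 B=9 C=0)
Step 2: pour(B -> A) -> (A=6 B=3 C=0)
Step 3: fill(B) -> (A=6 B=9 C=0)
Step 4: empty(B) -> (A=6 B=0 C=0)
Step 5: fill(B) -> (A=6 B=9 C=0)
Step 6: fill(C) -> (A=6 B=9 C=10)
Step 7: empty(C) -> (A=6 B=9 C=0)
Step 8: pour(B -> C) -> (A=6 B=0 C=9)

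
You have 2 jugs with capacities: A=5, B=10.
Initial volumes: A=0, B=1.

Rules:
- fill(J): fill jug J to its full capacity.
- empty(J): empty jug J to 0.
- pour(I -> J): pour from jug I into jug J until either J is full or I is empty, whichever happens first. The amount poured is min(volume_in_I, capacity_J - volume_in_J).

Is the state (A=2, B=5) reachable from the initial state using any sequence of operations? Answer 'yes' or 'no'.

BFS explored all 12 reachable states.
Reachable set includes: (0,0), (0,1), (0,5), (0,6), (0,10), (1,0), (1,10), (5,0), (5,1), (5,5), (5,6), (5,10)
Target (A=2, B=5) not in reachable set → no.

Answer: no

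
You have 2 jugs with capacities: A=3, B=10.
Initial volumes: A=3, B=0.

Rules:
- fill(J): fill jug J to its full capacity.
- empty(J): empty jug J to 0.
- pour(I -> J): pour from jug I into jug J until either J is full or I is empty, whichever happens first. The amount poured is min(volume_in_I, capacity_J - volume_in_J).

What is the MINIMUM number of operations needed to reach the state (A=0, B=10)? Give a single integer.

Answer: 2

Derivation:
BFS from (A=3, B=0). One shortest path:
  1. empty(A) -> (A=0 B=0)
  2. fill(B) -> (A=0 B=10)
Reached target in 2 moves.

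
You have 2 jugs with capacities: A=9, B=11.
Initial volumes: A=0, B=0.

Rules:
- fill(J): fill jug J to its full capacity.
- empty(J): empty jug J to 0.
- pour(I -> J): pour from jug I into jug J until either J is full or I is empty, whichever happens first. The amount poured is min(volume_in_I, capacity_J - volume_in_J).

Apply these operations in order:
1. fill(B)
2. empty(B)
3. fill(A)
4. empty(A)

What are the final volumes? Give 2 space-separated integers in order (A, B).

Answer: 0 0

Derivation:
Step 1: fill(B) -> (A=0 B=11)
Step 2: empty(B) -> (A=0 B=0)
Step 3: fill(A) -> (A=9 B=0)
Step 4: empty(A) -> (A=0 B=0)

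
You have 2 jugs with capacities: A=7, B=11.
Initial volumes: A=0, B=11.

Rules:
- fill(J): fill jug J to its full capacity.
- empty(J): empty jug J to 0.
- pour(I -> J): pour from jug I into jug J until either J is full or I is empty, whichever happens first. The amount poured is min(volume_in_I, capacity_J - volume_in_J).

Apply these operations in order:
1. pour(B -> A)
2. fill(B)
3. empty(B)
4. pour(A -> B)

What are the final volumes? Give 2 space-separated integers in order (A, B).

Answer: 0 7

Derivation:
Step 1: pour(B -> A) -> (A=7 B=4)
Step 2: fill(B) -> (A=7 B=11)
Step 3: empty(B) -> (A=7 B=0)
Step 4: pour(A -> B) -> (A=0 B=7)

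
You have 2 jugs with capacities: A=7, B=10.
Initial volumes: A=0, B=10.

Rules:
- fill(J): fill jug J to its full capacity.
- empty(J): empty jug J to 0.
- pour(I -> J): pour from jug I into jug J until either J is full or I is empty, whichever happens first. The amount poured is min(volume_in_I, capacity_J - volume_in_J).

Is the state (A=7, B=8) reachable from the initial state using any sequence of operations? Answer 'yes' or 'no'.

BFS from (A=0, B=10):
  1. fill(A) -> (A=7 B=10)
  2. empty(B) -> (A=7 B=0)
  3. pour(A -> B) -> (A=0 B=7)
  4. fill(A) -> (A=7 B=7)
  5. pour(A -> B) -> (A=4 B=10)
  6. empty(B) -> (A=4 B=0)
  7. pour(A -> B) -> (A=0 B=4)
  8. fill(A) -> (A=7 B=4)
  9. pour(A -> B) -> (A=1 B=10)
  10. empty(B) -> (A=1 B=0)
  11. pour(A -> B) -> (A=0 B=1)
  12. fill(A) -> (A=7 B=1)
  13. pour(A -> B) -> (A=0 B=8)
  14. fill(A) -> (A=7 B=8)
Target reached → yes.

Answer: yes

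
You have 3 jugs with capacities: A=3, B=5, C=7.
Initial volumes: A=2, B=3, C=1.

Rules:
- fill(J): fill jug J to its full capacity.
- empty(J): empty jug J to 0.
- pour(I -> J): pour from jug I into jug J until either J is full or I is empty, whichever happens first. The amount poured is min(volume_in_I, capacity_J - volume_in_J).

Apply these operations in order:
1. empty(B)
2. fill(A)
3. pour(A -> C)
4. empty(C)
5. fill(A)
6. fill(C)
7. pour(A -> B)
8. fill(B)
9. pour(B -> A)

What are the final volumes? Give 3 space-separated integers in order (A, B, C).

Step 1: empty(B) -> (A=2 B=0 C=1)
Step 2: fill(A) -> (A=3 B=0 C=1)
Step 3: pour(A -> C) -> (A=0 B=0 C=4)
Step 4: empty(C) -> (A=0 B=0 C=0)
Step 5: fill(A) -> (A=3 B=0 C=0)
Step 6: fill(C) -> (A=3 B=0 C=7)
Step 7: pour(A -> B) -> (A=0 B=3 C=7)
Step 8: fill(B) -> (A=0 B=5 C=7)
Step 9: pour(B -> A) -> (A=3 B=2 C=7)

Answer: 3 2 7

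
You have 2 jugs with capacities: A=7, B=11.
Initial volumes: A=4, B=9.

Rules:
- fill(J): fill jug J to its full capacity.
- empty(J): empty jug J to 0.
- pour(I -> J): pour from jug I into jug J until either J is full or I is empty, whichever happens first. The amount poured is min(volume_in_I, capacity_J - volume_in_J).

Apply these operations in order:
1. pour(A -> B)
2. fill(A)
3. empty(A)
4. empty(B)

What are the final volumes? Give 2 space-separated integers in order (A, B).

Step 1: pour(A -> B) -> (A=2 B=11)
Step 2: fill(A) -> (A=7 B=11)
Step 3: empty(A) -> (A=0 B=11)
Step 4: empty(B) -> (A=0 B=0)

Answer: 0 0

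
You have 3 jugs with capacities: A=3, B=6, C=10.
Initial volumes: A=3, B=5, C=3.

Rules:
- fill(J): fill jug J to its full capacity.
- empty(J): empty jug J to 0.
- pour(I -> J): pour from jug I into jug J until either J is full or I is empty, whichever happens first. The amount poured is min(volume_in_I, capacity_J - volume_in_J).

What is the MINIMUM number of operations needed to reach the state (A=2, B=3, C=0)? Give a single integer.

Answer: 3

Derivation:
BFS from (A=3, B=5, C=3). One shortest path:
  1. pour(A -> B) -> (A=2 B=6 C=3)
  2. empty(B) -> (A=2 B=0 C=3)
  3. pour(C -> B) -> (A=2 B=3 C=0)
Reached target in 3 moves.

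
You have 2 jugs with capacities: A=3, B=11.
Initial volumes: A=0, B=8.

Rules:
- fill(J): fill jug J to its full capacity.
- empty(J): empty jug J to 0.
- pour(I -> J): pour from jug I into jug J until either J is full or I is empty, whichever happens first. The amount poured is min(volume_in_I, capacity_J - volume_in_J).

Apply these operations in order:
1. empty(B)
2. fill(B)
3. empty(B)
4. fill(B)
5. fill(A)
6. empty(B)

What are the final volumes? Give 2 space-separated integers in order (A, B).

Step 1: empty(B) -> (A=0 B=0)
Step 2: fill(B) -> (A=0 B=11)
Step 3: empty(B) -> (A=0 B=0)
Step 4: fill(B) -> (A=0 B=11)
Step 5: fill(A) -> (A=3 B=11)
Step 6: empty(B) -> (A=3 B=0)

Answer: 3 0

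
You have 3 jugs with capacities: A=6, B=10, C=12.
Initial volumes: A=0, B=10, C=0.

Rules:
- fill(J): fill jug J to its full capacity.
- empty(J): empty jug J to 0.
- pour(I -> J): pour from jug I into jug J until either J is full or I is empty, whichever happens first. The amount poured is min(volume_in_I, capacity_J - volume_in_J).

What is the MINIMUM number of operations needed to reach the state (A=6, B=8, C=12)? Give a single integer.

Answer: 4

Derivation:
BFS from (A=0, B=10, C=0). One shortest path:
  1. fill(A) -> (A=6 B=10 C=0)
  2. pour(B -> C) -> (A=6 B=0 C=10)
  3. fill(B) -> (A=6 B=10 C=10)
  4. pour(B -> C) -> (A=6 B=8 C=12)
Reached target in 4 moves.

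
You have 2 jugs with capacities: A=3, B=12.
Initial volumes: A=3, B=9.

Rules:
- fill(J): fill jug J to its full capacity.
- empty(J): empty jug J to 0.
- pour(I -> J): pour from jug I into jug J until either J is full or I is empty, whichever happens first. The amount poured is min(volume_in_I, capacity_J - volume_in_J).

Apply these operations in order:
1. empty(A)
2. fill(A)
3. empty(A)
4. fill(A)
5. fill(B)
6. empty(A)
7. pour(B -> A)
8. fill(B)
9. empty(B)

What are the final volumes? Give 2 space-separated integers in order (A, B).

Answer: 3 0

Derivation:
Step 1: empty(A) -> (A=0 B=9)
Step 2: fill(A) -> (A=3 B=9)
Step 3: empty(A) -> (A=0 B=9)
Step 4: fill(A) -> (A=3 B=9)
Step 5: fill(B) -> (A=3 B=12)
Step 6: empty(A) -> (A=0 B=12)
Step 7: pour(B -> A) -> (A=3 B=9)
Step 8: fill(B) -> (A=3 B=12)
Step 9: empty(B) -> (A=3 B=0)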